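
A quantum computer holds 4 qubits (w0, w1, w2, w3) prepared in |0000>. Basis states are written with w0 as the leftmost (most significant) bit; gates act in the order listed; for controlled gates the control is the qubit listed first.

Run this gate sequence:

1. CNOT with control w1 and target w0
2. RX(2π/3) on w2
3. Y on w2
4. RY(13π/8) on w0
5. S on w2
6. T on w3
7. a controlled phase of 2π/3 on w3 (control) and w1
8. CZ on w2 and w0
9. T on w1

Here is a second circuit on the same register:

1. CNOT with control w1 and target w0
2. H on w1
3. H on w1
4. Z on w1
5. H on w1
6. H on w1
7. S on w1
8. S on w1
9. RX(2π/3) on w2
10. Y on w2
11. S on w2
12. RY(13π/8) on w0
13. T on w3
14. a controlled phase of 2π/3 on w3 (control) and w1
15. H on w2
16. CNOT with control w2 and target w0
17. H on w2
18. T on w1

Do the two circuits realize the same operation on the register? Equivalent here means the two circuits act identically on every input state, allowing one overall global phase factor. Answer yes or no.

No — the two circuits implement different unitaries, even allowing a global phase.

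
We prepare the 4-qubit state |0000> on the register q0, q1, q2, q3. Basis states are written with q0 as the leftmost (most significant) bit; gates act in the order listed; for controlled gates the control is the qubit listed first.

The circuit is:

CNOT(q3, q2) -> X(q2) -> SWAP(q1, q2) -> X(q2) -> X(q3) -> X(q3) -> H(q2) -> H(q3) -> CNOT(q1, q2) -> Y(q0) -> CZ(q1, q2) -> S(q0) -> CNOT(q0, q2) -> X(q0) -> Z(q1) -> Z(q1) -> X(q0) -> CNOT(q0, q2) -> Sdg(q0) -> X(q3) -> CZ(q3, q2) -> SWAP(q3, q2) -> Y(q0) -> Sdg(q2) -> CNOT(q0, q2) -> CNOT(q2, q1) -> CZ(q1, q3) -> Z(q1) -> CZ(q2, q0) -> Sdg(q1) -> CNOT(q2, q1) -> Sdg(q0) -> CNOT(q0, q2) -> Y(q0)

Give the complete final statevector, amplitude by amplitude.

After the circuit, the state carries amplitude 1/2 on |1100>, -1/2 on |1101>, -1/2 on |1110>, 1/2 on |1111>, and 0 on every other basis state. Key observation: gates 12-19 undo each other exactly, leaving only the rest of the circuit to track.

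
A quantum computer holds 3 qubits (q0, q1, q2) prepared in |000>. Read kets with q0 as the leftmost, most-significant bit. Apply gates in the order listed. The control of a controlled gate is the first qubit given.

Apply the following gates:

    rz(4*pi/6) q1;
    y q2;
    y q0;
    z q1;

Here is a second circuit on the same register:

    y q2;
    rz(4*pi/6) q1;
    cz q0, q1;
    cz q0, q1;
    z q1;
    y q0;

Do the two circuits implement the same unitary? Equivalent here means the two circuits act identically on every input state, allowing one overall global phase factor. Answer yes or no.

Yes — the two circuits implement the same unitary up to a global phase.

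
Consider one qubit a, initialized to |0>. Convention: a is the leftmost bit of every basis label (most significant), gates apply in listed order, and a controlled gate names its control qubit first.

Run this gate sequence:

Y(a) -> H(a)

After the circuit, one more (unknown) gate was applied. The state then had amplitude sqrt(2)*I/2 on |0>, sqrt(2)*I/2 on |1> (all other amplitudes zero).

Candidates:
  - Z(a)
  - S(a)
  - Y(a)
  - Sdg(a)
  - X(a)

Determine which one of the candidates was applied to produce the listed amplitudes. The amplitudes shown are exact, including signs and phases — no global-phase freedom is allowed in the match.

It was Z(a) that produced the state shown.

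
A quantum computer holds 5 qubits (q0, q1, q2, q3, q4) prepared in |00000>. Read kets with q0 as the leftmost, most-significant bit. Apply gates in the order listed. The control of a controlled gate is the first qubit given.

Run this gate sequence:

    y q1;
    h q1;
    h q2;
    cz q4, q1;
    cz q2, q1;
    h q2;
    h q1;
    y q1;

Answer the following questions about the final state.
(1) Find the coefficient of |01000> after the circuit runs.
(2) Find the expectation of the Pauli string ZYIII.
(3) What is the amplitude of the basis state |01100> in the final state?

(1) The amplitude on |01000> is -1/2.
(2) In the final state, ZYIII has expectation 0.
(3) The final state's coefficient on |01100> equals 1/2.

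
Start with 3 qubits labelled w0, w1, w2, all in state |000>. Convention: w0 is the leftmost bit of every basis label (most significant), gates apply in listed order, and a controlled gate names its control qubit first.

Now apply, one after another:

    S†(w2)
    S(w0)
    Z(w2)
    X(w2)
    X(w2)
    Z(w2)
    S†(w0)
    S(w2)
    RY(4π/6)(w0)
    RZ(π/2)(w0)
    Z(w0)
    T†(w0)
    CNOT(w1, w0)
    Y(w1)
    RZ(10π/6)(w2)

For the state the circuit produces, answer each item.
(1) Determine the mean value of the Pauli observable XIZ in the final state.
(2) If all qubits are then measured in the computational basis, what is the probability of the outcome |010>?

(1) The observable XIZ averages to -sqrt(6)/4. Key observation: gates 1-8 undo each other exactly, leaving only the rest of the circuit to track.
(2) Outcome |010> occurs with probability 1/4.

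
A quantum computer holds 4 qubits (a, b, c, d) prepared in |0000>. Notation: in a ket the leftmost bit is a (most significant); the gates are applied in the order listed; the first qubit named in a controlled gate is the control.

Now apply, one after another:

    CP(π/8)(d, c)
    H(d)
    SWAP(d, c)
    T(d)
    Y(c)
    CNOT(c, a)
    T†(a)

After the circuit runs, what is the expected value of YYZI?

The expectation value of YYZI is 0.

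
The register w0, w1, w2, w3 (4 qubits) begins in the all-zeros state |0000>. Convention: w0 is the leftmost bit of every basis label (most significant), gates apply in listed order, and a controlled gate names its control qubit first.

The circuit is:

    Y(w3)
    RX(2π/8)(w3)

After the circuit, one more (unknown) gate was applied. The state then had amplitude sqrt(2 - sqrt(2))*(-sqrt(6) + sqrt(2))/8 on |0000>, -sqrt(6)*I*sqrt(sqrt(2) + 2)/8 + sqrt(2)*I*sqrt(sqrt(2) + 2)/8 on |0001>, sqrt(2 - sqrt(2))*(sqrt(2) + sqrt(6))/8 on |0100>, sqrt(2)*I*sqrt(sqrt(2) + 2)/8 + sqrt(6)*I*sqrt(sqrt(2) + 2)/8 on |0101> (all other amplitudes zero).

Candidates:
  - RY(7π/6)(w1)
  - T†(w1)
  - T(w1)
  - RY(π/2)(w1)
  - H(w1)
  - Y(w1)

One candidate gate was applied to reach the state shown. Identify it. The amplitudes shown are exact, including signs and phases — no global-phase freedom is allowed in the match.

The applied gate was RY(7π/6)(w1).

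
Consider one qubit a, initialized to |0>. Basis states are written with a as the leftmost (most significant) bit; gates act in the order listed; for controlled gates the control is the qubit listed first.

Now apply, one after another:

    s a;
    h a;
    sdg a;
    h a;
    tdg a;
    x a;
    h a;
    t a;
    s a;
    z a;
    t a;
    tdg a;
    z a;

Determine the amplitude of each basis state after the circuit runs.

After the circuit, the state carries amplitude sqrt(2)*(1 - I - exp(3*I*pi/4) + exp(I*pi/4))/4 on |0>, sqrt(2)*(-1 - exp(I*pi/4) - exp(3*I*pi/4) + I)/4 on |1>. Key observation: the block from step 10 through step 13 cancels to the identity and can be dropped.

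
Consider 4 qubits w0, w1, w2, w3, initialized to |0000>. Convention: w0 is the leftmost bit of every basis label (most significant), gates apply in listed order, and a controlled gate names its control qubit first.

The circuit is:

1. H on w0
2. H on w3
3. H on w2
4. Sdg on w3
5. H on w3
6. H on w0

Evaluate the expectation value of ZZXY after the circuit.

The expectation value of ZZXY is 1.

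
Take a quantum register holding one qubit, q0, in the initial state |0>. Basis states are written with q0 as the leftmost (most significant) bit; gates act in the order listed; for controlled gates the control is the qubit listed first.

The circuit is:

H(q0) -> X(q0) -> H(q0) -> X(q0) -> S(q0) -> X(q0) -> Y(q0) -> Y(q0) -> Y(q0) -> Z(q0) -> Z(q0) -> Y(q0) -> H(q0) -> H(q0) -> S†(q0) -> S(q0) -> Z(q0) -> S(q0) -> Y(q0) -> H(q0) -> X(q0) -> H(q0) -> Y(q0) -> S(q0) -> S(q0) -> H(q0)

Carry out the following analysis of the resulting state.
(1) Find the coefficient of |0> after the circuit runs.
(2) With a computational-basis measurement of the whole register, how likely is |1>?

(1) |0> carries amplitude -sqrt(2)*I/2 in the final state.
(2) The probability of measuring |1> is 1/2.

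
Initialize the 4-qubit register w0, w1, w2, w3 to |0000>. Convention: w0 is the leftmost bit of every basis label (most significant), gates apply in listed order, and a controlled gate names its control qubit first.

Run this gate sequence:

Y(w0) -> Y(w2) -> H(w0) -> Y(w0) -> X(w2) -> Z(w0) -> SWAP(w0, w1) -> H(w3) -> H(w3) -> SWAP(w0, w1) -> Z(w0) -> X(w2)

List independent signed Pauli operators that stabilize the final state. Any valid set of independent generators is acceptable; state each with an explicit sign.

The stabilizer group can be generated by +XIII, +IZII, -IIZI, +IIIZ, among other valid generating sets. Key observation: the block from step 5 through step 12 cancels to the identity and can be dropped.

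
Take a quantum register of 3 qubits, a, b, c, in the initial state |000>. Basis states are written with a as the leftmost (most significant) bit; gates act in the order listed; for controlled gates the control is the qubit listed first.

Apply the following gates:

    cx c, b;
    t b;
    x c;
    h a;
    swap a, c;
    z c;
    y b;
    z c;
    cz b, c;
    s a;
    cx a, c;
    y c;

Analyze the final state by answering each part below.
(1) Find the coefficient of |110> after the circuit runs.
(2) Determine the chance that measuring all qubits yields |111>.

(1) The final state's coefficient on |110> equals sqrt(2)*I/2.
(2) Outcome |111> occurs with probability 1/2.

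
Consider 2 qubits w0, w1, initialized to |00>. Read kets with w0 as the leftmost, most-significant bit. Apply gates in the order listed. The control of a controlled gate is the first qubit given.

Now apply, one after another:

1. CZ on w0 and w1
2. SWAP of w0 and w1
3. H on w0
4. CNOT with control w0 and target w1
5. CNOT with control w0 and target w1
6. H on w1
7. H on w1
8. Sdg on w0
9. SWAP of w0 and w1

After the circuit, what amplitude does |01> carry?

The amplitude on |01> is -sqrt(2)*I/2. Key observation: gates 4-5 undo each other exactly, leaving only the rest of the circuit to track.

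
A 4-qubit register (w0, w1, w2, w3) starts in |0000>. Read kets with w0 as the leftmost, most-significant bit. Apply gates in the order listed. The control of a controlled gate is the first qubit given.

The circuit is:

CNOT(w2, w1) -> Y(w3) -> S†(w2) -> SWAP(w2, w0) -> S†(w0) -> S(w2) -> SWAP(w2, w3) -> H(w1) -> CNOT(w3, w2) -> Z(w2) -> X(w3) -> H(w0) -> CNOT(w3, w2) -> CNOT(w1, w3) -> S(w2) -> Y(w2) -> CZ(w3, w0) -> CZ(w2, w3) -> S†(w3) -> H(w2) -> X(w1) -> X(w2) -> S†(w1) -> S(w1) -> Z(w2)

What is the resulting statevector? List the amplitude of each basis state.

The resulting statevector has amplitude -sqrt(2)/4 on |0000>, 0 on |0001>, -sqrt(2)/4 on |0010>, 0 on |0011>, 0 on |0100>, -sqrt(2)*I/4 on |0101>, 0 on |0110>, -sqrt(2)*I/4 on |0111>, -sqrt(2)/4 on |1000>, 0 on |1001>, -sqrt(2)/4 on |1010>, 0 on |1011>, 0 on |1100>, sqrt(2)*I/4 on |1101>, 0 on |1110>, sqrt(2)*I/4 on |1111>.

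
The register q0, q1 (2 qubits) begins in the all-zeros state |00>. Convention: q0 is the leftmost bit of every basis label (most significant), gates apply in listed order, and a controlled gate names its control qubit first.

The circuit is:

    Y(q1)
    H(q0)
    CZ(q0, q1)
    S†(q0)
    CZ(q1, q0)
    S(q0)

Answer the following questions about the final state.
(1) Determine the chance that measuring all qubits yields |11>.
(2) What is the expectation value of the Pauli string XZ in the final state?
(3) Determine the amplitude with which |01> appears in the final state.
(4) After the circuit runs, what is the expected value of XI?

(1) A full measurement returns |11> with probability 1/2.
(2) In the final state, XZ has expectation -1.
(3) The amplitude on |01> is sqrt(2)*I/2.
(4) The expectation value of XI is 1.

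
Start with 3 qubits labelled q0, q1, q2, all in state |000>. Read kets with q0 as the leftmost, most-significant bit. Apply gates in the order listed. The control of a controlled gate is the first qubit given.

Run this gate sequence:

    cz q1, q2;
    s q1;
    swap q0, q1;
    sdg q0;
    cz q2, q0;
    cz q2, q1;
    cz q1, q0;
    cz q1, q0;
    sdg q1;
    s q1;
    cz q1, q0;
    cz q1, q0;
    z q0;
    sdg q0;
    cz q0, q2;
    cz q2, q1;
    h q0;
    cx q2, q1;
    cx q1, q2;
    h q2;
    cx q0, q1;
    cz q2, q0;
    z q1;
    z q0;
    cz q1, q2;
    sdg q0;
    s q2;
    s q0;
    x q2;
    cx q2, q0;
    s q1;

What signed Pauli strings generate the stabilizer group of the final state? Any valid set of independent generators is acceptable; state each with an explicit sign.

The stabilizer group can be generated by -XIY, -IYY, +ZZZ, among other valid generating sets. Key observation: gates 7-12 undo each other exactly, leaving only the rest of the circuit to track.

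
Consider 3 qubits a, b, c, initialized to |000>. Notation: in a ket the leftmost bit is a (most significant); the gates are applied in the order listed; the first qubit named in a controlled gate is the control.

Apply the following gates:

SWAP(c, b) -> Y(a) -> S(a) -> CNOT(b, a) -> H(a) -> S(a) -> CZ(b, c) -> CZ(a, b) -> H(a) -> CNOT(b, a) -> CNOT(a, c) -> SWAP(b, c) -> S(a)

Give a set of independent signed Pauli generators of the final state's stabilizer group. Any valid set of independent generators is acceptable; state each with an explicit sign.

One valid set of independent stabilizer generators is -XXI, +ZZI, +IIZ (any independent generating set of the same group is equally correct).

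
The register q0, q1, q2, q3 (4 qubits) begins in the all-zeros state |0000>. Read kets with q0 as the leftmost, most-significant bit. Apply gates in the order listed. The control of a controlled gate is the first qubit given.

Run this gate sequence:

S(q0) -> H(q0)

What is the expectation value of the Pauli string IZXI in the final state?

In the final state, IZXI has expectation 0.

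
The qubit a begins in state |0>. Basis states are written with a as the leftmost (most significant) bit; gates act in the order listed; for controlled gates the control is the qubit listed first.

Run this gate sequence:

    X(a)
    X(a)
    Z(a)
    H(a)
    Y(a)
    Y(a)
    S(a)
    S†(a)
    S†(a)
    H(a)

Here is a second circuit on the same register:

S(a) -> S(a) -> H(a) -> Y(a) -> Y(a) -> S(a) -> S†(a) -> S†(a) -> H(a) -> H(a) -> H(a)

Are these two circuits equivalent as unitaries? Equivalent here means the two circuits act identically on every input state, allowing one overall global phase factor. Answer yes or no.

Yes: on every input state the two circuits agree up to one overall phase factor.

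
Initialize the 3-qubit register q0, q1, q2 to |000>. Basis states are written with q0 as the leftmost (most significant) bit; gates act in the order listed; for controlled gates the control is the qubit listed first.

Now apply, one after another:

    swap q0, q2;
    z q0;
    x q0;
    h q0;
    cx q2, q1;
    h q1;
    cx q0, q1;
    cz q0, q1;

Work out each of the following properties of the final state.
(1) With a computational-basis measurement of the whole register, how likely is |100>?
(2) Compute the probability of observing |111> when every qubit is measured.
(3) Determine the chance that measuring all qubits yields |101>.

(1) The probability of measuring |100> is 1/4.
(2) Outcome |111> occurs with probability 0.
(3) Outcome |101> occurs with probability 0.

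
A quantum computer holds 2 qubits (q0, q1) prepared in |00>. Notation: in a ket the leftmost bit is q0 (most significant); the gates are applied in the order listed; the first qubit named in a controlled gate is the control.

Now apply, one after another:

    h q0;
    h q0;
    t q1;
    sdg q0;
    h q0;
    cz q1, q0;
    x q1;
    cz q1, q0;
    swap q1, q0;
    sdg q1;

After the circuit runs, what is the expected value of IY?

The expectation value of IY is 1. Key observation: steps 1-2 multiply out to the identity, so the circuit reduces to the remaining gates.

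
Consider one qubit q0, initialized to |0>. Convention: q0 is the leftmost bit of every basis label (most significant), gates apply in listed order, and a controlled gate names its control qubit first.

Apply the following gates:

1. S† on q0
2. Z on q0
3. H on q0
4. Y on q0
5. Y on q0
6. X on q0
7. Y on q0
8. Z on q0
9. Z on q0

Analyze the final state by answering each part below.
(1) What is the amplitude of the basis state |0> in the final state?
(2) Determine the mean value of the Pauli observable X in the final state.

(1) The final state's coefficient on |0> equals -sqrt(2)*I/2.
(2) In the final state, X has expectation -1.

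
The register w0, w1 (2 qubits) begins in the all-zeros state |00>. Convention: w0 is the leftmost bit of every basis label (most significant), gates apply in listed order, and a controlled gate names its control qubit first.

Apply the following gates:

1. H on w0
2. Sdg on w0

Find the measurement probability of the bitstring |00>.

The probability of measuring |00> is 1/2.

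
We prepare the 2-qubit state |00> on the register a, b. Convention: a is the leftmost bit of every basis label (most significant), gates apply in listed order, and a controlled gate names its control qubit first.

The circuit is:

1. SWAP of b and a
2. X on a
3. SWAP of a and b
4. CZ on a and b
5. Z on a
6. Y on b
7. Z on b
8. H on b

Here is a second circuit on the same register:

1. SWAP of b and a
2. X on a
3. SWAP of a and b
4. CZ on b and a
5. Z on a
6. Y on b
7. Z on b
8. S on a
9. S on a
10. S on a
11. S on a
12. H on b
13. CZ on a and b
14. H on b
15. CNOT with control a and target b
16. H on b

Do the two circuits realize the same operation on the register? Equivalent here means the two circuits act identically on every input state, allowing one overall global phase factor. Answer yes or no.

Yes — the two circuits implement the same unitary up to a global phase.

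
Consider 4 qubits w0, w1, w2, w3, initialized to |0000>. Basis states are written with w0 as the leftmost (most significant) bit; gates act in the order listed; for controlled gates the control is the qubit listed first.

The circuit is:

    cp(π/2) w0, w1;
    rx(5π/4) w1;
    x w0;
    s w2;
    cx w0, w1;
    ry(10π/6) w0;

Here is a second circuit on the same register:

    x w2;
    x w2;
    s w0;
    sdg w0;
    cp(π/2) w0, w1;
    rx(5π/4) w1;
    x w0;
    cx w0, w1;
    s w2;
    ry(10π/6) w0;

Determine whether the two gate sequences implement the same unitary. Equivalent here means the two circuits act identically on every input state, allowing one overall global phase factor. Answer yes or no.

Yes — the two circuits implement the same unitary up to a global phase.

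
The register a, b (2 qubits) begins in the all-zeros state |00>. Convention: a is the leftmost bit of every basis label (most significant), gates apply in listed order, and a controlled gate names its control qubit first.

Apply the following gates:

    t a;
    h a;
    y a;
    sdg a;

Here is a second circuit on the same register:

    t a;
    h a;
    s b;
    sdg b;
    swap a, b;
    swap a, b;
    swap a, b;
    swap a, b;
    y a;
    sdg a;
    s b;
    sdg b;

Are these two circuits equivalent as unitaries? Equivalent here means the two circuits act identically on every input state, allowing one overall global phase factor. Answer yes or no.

Yes, they are equivalent — the unitaries differ by at most a global phase.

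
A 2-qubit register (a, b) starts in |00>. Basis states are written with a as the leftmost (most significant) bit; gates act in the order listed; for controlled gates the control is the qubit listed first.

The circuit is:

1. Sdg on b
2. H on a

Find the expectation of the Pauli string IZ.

The expectation value of IZ is 1.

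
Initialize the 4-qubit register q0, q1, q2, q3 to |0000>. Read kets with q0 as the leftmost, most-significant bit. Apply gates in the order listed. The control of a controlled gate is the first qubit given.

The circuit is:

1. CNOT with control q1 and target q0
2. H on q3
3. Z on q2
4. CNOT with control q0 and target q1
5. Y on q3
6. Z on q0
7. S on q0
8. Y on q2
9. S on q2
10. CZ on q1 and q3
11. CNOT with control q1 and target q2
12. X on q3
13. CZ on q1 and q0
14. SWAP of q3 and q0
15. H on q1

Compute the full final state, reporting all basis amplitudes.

After the circuit, the state carries amplitude -I/2 on |0010>, -I/2 on |0110>, I/2 on |1010>, I/2 on |1110>, and 0 on every other basis state.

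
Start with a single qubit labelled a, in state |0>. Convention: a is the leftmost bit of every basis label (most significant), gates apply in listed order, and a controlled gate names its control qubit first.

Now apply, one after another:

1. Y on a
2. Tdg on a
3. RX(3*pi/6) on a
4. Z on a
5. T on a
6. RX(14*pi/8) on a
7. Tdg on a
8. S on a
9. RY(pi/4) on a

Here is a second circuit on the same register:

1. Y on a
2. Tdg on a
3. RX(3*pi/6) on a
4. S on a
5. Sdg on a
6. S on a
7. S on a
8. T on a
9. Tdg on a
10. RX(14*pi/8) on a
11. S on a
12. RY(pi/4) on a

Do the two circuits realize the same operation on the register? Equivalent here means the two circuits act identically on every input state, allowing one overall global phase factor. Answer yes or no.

No — the two circuits implement different unitaries, even allowing a global phase.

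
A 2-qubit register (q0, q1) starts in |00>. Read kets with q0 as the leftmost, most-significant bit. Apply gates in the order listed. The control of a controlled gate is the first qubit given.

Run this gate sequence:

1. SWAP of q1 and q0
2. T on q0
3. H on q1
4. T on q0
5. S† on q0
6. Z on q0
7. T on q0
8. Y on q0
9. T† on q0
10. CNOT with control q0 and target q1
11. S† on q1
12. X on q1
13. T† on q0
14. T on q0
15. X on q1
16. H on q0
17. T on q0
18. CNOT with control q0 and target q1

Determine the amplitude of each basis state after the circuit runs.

After the circuit, the state carries amplitude exp(I*pi/4)/2 on |00>, -exp(3*I*pi/4)/2 on |01>, -1/2 on |10>, -I/2 on |11>. Key observation: steps 12-15 multiply out to the identity, so the circuit reduces to the remaining gates.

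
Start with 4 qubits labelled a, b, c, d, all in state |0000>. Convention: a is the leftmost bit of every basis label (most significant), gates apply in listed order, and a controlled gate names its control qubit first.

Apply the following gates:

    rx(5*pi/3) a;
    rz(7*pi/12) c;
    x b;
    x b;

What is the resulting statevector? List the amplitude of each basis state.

The final amplitudes are sqrt(3)*exp(17*I*pi/24)/2 on |0000>, -exp(5*I*pi/24)/2 on |1000>, and 0 on every other basis state. Key observation: steps 3-4 multiply out to the identity, so the circuit reduces to the remaining gates.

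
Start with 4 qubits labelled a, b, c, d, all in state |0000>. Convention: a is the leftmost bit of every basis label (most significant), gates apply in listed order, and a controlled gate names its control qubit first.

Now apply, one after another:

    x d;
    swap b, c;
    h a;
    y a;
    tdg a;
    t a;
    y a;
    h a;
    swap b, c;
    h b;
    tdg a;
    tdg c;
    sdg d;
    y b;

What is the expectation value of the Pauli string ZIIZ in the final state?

In the final state, ZIIZ has expectation -1. Key observation: steps 2-9 multiply out to the identity, so the circuit reduces to the remaining gates.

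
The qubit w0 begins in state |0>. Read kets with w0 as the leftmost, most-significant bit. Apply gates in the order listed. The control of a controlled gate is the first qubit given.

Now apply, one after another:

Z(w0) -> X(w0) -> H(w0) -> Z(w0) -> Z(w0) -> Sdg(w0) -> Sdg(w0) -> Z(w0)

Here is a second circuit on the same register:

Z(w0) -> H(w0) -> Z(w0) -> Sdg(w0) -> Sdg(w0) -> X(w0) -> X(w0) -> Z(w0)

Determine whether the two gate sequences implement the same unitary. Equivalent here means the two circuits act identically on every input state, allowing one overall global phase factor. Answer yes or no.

Yes: on every input state the two circuits agree up to one overall phase factor.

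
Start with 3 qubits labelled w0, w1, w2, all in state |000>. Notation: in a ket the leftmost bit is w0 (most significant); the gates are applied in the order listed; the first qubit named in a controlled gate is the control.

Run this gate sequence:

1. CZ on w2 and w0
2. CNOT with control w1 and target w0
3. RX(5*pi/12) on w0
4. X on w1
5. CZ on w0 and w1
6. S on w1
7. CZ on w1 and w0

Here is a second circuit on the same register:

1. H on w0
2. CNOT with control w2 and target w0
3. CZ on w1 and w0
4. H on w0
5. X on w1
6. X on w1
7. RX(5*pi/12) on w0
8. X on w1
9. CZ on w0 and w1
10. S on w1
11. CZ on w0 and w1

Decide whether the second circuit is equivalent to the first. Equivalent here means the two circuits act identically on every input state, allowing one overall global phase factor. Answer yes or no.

Yes: on every input state the two circuits agree up to one overall phase factor.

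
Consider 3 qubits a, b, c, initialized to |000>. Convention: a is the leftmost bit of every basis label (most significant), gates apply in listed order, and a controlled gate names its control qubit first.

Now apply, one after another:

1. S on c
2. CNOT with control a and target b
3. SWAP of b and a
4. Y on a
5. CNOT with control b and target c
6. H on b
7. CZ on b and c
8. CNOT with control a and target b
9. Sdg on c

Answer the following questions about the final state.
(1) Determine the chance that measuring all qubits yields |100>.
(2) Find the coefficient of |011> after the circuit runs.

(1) Outcome |100> occurs with probability 1/2.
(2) The amplitude on |011> is 0.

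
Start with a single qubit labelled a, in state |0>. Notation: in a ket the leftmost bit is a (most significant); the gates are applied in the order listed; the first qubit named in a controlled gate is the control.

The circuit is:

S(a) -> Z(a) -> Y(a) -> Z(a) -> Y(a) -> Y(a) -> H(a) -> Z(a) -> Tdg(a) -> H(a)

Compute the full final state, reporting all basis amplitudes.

After the circuit, the state carries amplitude -I/2 - exp(I*pi/4)/2 on |0>, -I/2 + exp(I*pi/4)/2 on |1>.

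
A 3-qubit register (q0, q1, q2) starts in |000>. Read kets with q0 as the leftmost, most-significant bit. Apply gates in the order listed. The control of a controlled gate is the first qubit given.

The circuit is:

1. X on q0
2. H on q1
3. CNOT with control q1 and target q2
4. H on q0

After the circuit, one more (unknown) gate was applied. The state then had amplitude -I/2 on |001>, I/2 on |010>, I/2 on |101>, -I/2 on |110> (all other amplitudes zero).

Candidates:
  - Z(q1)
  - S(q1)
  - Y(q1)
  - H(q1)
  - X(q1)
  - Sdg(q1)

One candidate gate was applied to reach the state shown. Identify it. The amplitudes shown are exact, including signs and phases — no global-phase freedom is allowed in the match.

The applied gate was Y(q1).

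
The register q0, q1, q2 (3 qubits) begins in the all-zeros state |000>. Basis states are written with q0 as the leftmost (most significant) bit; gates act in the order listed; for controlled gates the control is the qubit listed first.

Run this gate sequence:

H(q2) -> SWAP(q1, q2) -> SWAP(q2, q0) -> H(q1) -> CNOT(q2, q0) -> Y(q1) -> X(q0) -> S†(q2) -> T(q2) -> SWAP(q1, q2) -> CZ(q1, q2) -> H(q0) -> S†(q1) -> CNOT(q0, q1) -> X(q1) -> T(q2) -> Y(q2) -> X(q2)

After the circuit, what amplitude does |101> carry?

|101> carries amplitude -sqrt(2)*exp(I*pi/4)/2 in the final state.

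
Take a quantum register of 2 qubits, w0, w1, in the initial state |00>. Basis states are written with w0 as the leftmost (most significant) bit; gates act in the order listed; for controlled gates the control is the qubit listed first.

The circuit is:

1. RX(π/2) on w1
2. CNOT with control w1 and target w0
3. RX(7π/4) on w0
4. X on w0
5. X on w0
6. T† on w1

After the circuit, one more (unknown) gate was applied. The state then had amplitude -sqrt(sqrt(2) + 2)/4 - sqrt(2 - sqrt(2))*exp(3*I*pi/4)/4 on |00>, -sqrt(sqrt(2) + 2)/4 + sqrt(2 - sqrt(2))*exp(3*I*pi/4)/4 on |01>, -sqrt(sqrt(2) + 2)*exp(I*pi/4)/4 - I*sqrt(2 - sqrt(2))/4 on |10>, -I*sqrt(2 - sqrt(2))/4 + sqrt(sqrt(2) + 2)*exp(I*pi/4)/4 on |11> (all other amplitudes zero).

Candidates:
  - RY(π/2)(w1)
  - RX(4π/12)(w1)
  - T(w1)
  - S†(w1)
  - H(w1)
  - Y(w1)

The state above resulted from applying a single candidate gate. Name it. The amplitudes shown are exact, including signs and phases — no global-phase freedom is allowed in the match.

It was RY(π/2)(w1) that produced the state shown. Key observation: steps 4-5 multiply out to the identity, so the circuit reduces to the remaining gates.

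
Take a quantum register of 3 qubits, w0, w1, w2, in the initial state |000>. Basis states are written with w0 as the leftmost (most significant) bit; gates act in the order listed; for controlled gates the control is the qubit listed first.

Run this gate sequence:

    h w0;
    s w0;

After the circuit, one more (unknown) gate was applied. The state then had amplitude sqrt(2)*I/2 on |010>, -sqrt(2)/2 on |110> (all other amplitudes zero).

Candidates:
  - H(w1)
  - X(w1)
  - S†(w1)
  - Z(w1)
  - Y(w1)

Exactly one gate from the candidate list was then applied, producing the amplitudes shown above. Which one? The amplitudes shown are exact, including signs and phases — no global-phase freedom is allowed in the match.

The applied gate was Y(w1).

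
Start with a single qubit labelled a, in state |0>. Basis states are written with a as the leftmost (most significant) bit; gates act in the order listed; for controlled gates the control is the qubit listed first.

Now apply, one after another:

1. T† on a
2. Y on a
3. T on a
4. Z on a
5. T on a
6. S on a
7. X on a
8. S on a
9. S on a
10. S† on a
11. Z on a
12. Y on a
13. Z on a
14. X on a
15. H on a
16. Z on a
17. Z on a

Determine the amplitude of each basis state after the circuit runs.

The final amplitudes are sqrt(2)/2 on |0>, sqrt(2)/2 on |1>.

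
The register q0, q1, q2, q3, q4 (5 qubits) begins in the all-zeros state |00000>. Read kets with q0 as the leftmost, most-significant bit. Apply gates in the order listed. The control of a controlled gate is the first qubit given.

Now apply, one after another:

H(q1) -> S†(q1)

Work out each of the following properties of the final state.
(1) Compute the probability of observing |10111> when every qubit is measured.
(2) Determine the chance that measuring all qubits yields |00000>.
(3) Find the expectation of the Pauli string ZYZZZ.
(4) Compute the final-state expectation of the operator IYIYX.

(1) The probability of measuring |10111> is 0.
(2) Outcome |00000> occurs with probability 1/2.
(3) In the final state, ZYZZZ has expectation -1.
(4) The observable IYIYX averages to 0.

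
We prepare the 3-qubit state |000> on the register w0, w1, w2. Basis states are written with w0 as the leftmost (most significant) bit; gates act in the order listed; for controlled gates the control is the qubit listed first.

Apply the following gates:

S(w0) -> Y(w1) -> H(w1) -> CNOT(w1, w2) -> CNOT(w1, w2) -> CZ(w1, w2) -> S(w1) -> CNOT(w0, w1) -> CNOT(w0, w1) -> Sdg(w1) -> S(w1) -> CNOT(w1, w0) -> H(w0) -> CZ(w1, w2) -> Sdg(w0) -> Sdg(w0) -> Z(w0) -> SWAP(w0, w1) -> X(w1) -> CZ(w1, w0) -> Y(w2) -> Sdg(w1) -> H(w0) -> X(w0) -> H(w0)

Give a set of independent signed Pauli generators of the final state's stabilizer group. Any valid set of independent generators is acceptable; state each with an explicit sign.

One valid set of independent stabilizer generators is -YII, -IYI, -IIZ (any independent generating set of the same group is equally correct). Key observation: gates 8-9 undo each other exactly, leaving only the rest of the circuit to track.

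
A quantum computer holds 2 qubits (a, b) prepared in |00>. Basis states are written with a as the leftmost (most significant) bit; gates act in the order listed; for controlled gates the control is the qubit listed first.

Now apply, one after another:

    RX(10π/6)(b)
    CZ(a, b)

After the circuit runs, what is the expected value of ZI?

In the final state, ZI has expectation 1.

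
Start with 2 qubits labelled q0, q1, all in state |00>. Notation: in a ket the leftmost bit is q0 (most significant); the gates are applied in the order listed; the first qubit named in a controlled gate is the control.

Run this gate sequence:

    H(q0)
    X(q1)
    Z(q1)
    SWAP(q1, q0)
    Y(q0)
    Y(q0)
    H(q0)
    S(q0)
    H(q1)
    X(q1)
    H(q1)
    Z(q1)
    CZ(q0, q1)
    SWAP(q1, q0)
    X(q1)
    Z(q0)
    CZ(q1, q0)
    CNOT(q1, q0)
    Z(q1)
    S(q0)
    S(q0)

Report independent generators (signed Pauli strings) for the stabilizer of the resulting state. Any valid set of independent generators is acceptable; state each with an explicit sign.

One valid set of independent stabilizer generators is -XI, -IY (any independent generating set of the same group is equally correct). Key observation: the block from step 9 through step 12 cancels to the identity and can be dropped.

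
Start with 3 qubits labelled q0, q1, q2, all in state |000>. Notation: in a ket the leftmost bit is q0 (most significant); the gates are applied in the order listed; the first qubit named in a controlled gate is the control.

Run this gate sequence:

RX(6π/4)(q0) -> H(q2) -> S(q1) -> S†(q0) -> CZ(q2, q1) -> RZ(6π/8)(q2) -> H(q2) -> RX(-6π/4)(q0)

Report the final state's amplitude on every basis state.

The resulting statevector has amplitude -exp(5*I*pi/8)/4 - exp(I*pi/8)/4 - exp(7*I*pi/8)/4 + exp(3*I*pi/8)/4 on |000>, (-1 + I - (-1 + I)*exp(3*I*pi/4))*exp(5*I*pi/8)/4 on |001>, 0 on |010>, 0 on |011>, -exp(5*I*pi/8)/4 - exp(I*pi/8)/4 - exp(7*I*pi/8)/4 + exp(3*I*pi/8)/4 on |100>, (-1 + I - (-1 + I)*exp(3*I*pi/4))*exp(5*I*pi/8)/4 on |101>, 0 on |110>, 0 on |111>.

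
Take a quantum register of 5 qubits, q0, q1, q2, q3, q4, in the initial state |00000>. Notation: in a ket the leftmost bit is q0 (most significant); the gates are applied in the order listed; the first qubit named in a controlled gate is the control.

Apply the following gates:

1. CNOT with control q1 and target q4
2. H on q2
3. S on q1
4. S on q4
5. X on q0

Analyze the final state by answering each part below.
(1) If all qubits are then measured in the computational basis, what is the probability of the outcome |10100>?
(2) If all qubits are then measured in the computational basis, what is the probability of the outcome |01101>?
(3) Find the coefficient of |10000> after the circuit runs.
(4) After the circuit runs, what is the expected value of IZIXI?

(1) Outcome |10100> occurs with probability 1/2.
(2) The probability of measuring |01101> is 0.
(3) The amplitude on |10000> is sqrt(2)/2.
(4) The observable IZIXI averages to 0.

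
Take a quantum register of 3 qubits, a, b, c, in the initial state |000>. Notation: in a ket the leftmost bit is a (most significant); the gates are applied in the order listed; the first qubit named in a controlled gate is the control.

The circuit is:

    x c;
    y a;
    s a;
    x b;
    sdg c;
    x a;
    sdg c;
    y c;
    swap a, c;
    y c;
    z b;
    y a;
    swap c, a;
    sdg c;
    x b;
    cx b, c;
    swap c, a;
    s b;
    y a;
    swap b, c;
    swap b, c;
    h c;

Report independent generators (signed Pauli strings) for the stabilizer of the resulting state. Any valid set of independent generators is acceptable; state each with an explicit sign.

The final state is stabilized by the group generated by -IIX, +ZII, +IZI; other independent generating sets are equally valid.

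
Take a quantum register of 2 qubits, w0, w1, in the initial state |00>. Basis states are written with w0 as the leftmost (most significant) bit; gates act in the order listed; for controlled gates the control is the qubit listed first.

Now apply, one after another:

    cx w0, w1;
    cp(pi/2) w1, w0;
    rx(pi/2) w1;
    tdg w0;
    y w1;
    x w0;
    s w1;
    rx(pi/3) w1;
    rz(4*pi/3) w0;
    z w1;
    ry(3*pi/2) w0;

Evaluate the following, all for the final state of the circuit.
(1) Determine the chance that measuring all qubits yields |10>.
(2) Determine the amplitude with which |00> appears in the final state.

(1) Outcome |10> occurs with probability 1/4.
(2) |00> carries amplitude exp(I*pi/6)/4 + sqrt(3)*exp(2*I*pi/3)/4 in the final state.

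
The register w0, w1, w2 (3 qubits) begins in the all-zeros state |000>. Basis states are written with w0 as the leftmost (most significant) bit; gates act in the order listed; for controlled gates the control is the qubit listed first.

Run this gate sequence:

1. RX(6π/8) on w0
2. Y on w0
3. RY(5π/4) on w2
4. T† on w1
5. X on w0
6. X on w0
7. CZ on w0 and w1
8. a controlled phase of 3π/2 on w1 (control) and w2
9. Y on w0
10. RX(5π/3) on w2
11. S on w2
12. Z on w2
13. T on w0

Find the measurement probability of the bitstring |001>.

Outcome |001> occurs with probability 3/16 - sqrt(2)/16. Key observation: the block from step 5 through step 6 cancels to the identity and can be dropped.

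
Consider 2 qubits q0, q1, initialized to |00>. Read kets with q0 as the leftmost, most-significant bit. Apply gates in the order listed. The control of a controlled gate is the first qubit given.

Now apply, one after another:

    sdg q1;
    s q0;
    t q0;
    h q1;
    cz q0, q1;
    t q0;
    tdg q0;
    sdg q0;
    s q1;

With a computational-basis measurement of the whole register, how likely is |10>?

A full measurement returns |10> with probability 0.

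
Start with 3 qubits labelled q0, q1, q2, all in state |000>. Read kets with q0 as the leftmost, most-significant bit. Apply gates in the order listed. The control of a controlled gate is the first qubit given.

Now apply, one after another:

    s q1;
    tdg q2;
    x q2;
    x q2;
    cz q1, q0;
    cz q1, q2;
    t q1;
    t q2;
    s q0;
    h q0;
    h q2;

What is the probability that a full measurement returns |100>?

Outcome |100> occurs with probability 1/4. Key observation: steps 3-4 multiply out to the identity, so the circuit reduces to the remaining gates.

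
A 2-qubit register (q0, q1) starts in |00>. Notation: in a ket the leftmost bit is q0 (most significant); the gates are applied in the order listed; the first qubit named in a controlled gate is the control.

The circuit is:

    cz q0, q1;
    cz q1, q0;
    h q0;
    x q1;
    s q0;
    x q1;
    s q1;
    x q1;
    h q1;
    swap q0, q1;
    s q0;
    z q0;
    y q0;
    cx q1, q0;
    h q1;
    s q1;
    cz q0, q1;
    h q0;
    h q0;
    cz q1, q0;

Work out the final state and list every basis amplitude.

The final amplitudes are 0 on |00>, sqrt(2)*I/2 on |01>, sqrt(2)*I/2 on |10>, 0 on |11>.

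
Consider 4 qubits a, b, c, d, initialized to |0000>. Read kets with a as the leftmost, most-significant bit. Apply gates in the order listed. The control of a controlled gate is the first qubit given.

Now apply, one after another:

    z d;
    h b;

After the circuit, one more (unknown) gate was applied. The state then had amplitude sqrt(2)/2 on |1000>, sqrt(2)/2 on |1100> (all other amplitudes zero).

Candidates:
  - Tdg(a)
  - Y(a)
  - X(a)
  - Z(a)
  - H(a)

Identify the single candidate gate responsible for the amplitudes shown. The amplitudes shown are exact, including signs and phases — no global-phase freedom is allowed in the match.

It was X(a) that produced the state shown.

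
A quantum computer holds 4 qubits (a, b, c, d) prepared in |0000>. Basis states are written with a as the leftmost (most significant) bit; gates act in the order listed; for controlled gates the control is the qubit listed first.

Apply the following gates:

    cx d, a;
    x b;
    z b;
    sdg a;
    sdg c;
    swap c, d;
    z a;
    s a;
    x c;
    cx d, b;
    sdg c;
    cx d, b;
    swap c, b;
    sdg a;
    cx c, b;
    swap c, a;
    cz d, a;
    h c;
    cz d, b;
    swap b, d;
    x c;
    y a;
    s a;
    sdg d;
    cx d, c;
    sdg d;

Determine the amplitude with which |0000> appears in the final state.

The final state's coefficient on |0000> equals sqrt(2)/2.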